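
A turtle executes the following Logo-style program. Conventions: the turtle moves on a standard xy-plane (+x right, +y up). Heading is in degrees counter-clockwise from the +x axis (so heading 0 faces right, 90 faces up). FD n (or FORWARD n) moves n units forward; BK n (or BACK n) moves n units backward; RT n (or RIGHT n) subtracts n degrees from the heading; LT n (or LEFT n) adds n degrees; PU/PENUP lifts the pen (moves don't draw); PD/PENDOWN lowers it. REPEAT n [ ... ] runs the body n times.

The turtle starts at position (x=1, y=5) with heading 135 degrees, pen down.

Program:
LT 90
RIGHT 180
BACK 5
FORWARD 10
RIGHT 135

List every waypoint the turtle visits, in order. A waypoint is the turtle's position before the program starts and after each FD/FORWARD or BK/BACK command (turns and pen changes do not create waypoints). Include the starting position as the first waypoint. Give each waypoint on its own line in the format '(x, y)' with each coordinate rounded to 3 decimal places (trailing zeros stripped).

Answer: (1, 5)
(-2.536, 1.464)
(4.536, 8.536)

Derivation:
Executing turtle program step by step:
Start: pos=(1,5), heading=135, pen down
LT 90: heading 135 -> 225
RT 180: heading 225 -> 45
BK 5: (1,5) -> (-2.536,1.464) [heading=45, draw]
FD 10: (-2.536,1.464) -> (4.536,8.536) [heading=45, draw]
RT 135: heading 45 -> 270
Final: pos=(4.536,8.536), heading=270, 2 segment(s) drawn
Waypoints (3 total):
(1, 5)
(-2.536, 1.464)
(4.536, 8.536)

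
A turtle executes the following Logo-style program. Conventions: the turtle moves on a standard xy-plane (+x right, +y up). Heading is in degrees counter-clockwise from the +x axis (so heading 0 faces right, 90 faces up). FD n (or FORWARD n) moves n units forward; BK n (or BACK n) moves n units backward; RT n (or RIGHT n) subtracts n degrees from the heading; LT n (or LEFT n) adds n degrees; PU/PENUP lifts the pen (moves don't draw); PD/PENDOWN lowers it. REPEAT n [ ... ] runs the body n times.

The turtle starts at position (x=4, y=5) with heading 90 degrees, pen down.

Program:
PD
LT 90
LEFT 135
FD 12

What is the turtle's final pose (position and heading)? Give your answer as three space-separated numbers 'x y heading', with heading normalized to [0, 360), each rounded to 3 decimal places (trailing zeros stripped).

Answer: 12.485 -3.485 315

Derivation:
Executing turtle program step by step:
Start: pos=(4,5), heading=90, pen down
PD: pen down
LT 90: heading 90 -> 180
LT 135: heading 180 -> 315
FD 12: (4,5) -> (12.485,-3.485) [heading=315, draw]
Final: pos=(12.485,-3.485), heading=315, 1 segment(s) drawn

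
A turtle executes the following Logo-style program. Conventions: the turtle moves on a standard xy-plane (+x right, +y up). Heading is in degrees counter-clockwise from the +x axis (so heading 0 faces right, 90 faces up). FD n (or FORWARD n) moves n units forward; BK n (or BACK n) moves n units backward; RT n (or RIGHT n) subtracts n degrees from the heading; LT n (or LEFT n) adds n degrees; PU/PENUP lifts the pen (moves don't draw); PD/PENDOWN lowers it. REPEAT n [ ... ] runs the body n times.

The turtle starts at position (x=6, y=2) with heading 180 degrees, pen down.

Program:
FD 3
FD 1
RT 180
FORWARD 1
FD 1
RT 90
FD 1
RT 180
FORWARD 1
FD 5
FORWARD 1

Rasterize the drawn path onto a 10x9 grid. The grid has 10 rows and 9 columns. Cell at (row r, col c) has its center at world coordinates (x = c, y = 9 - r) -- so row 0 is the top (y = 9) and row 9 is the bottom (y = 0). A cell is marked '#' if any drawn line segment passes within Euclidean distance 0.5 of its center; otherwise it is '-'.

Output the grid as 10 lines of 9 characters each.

Answer: ---------
----#----
----#----
----#----
----#----
----#----
----#----
--#####--
----#----
---------

Derivation:
Segment 0: (6,2) -> (3,2)
Segment 1: (3,2) -> (2,2)
Segment 2: (2,2) -> (3,2)
Segment 3: (3,2) -> (4,2)
Segment 4: (4,2) -> (4,1)
Segment 5: (4,1) -> (4,2)
Segment 6: (4,2) -> (4,7)
Segment 7: (4,7) -> (4,8)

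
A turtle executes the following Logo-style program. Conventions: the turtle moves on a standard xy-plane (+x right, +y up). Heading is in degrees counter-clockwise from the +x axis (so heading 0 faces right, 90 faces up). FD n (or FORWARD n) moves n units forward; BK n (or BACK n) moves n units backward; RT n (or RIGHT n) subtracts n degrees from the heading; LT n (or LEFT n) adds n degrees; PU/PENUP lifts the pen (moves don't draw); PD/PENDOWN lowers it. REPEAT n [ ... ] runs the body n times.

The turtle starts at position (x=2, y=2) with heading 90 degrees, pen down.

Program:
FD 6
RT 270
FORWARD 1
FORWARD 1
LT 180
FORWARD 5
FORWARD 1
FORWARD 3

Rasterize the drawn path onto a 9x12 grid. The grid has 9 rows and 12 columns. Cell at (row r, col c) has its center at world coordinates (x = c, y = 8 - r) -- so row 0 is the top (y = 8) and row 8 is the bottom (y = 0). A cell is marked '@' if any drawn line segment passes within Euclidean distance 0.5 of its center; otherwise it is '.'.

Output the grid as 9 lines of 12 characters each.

Answer: @@@@@@@@@@..
..@.........
..@.........
..@.........
..@.........
..@.........
..@.........
............
............

Derivation:
Segment 0: (2,2) -> (2,8)
Segment 1: (2,8) -> (1,8)
Segment 2: (1,8) -> (0,8)
Segment 3: (0,8) -> (5,8)
Segment 4: (5,8) -> (6,8)
Segment 5: (6,8) -> (9,8)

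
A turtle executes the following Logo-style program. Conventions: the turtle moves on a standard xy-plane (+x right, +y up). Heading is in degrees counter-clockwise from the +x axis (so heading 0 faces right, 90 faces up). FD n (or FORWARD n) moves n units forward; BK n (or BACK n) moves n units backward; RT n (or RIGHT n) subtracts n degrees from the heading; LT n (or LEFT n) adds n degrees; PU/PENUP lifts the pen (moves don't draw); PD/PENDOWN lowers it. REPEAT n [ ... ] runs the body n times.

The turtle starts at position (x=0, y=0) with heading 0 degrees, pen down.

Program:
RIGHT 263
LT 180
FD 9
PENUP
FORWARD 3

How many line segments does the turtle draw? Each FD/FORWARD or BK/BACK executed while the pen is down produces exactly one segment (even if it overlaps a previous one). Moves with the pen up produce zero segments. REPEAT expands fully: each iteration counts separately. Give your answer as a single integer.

Executing turtle program step by step:
Start: pos=(0,0), heading=0, pen down
RT 263: heading 0 -> 97
LT 180: heading 97 -> 277
FD 9: (0,0) -> (1.097,-8.933) [heading=277, draw]
PU: pen up
FD 3: (1.097,-8.933) -> (1.462,-11.911) [heading=277, move]
Final: pos=(1.462,-11.911), heading=277, 1 segment(s) drawn
Segments drawn: 1

Answer: 1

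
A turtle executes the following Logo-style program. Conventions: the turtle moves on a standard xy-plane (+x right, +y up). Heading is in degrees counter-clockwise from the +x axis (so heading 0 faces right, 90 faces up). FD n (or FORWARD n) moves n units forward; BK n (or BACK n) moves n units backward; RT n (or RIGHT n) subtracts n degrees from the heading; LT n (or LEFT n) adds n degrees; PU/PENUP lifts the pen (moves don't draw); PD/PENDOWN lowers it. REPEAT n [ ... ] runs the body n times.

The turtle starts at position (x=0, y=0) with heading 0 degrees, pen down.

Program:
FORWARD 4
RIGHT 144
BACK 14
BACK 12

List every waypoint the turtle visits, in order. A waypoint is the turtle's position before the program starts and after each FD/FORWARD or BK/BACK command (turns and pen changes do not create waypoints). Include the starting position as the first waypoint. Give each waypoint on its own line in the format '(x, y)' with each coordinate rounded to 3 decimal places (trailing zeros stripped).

Executing turtle program step by step:
Start: pos=(0,0), heading=0, pen down
FD 4: (0,0) -> (4,0) [heading=0, draw]
RT 144: heading 0 -> 216
BK 14: (4,0) -> (15.326,8.229) [heading=216, draw]
BK 12: (15.326,8.229) -> (25.034,15.282) [heading=216, draw]
Final: pos=(25.034,15.282), heading=216, 3 segment(s) drawn
Waypoints (4 total):
(0, 0)
(4, 0)
(15.326, 8.229)
(25.034, 15.282)

Answer: (0, 0)
(4, 0)
(15.326, 8.229)
(25.034, 15.282)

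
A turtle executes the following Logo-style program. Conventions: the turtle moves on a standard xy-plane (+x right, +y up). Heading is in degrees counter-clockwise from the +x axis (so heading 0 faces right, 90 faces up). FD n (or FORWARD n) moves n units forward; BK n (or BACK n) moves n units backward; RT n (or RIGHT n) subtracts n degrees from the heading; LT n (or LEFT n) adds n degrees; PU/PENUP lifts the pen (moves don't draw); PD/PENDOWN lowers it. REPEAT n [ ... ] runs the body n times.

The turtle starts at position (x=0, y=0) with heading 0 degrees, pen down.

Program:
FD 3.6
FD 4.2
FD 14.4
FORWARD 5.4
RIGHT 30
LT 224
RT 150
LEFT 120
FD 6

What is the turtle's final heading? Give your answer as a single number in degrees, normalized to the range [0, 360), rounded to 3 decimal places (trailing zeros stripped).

Executing turtle program step by step:
Start: pos=(0,0), heading=0, pen down
FD 3.6: (0,0) -> (3.6,0) [heading=0, draw]
FD 4.2: (3.6,0) -> (7.8,0) [heading=0, draw]
FD 14.4: (7.8,0) -> (22.2,0) [heading=0, draw]
FD 5.4: (22.2,0) -> (27.6,0) [heading=0, draw]
RT 30: heading 0 -> 330
LT 224: heading 330 -> 194
RT 150: heading 194 -> 44
LT 120: heading 44 -> 164
FD 6: (27.6,0) -> (21.832,1.654) [heading=164, draw]
Final: pos=(21.832,1.654), heading=164, 5 segment(s) drawn

Answer: 164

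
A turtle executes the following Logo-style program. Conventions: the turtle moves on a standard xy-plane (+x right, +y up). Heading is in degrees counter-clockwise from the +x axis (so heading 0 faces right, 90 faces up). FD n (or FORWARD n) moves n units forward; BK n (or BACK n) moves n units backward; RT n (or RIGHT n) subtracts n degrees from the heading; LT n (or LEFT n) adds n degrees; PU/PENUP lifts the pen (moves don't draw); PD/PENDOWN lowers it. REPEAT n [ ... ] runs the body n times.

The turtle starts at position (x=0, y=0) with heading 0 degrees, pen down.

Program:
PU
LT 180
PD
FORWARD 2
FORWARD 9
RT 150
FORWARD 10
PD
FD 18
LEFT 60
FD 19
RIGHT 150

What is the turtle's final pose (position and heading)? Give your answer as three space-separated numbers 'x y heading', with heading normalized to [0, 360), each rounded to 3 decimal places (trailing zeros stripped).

Answer: 13.249 33 300

Derivation:
Executing turtle program step by step:
Start: pos=(0,0), heading=0, pen down
PU: pen up
LT 180: heading 0 -> 180
PD: pen down
FD 2: (0,0) -> (-2,0) [heading=180, draw]
FD 9: (-2,0) -> (-11,0) [heading=180, draw]
RT 150: heading 180 -> 30
FD 10: (-11,0) -> (-2.34,5) [heading=30, draw]
PD: pen down
FD 18: (-2.34,5) -> (13.249,14) [heading=30, draw]
LT 60: heading 30 -> 90
FD 19: (13.249,14) -> (13.249,33) [heading=90, draw]
RT 150: heading 90 -> 300
Final: pos=(13.249,33), heading=300, 5 segment(s) drawn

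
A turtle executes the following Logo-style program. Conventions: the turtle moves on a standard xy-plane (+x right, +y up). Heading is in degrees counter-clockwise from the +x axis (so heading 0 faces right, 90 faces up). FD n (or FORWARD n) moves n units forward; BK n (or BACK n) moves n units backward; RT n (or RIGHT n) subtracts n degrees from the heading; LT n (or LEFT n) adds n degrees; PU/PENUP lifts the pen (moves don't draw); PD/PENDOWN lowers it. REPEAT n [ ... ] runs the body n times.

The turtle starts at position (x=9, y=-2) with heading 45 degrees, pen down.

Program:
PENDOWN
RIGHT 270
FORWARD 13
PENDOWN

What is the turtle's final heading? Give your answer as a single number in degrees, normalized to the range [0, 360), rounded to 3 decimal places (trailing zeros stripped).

Executing turtle program step by step:
Start: pos=(9,-2), heading=45, pen down
PD: pen down
RT 270: heading 45 -> 135
FD 13: (9,-2) -> (-0.192,7.192) [heading=135, draw]
PD: pen down
Final: pos=(-0.192,7.192), heading=135, 1 segment(s) drawn

Answer: 135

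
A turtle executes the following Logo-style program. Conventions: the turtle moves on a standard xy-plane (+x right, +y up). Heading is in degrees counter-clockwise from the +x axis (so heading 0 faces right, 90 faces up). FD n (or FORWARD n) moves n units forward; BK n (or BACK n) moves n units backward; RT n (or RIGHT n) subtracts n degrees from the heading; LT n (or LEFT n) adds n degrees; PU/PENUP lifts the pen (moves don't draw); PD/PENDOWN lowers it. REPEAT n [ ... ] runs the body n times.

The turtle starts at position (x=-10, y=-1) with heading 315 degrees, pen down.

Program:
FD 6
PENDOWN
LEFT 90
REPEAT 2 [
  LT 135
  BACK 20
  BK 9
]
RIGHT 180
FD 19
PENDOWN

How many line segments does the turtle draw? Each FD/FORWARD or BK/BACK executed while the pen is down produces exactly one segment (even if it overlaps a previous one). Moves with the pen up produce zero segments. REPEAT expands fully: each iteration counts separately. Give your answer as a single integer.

Executing turtle program step by step:
Start: pos=(-10,-1), heading=315, pen down
FD 6: (-10,-1) -> (-5.757,-5.243) [heading=315, draw]
PD: pen down
LT 90: heading 315 -> 45
REPEAT 2 [
  -- iteration 1/2 --
  LT 135: heading 45 -> 180
  BK 20: (-5.757,-5.243) -> (14.243,-5.243) [heading=180, draw]
  BK 9: (14.243,-5.243) -> (23.243,-5.243) [heading=180, draw]
  -- iteration 2/2 --
  LT 135: heading 180 -> 315
  BK 20: (23.243,-5.243) -> (9.101,8.899) [heading=315, draw]
  BK 9: (9.101,8.899) -> (2.737,15.263) [heading=315, draw]
]
RT 180: heading 315 -> 135
FD 19: (2.737,15.263) -> (-10.698,28.698) [heading=135, draw]
PD: pen down
Final: pos=(-10.698,28.698), heading=135, 6 segment(s) drawn
Segments drawn: 6

Answer: 6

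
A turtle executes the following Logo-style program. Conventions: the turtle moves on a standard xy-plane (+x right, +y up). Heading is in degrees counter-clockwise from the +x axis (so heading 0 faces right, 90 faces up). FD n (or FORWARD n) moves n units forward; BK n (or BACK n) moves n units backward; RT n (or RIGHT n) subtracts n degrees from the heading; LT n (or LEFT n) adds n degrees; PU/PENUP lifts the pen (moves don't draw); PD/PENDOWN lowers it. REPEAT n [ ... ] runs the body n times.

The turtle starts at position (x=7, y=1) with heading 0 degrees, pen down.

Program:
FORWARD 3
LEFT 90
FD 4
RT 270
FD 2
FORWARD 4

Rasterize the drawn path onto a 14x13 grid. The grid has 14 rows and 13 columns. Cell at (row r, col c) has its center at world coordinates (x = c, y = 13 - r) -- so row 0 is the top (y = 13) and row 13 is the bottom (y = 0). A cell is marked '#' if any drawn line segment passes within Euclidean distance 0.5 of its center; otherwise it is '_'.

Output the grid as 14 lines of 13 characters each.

Segment 0: (7,1) -> (10,1)
Segment 1: (10,1) -> (10,5)
Segment 2: (10,5) -> (8,5)
Segment 3: (8,5) -> (4,5)

Answer: _____________
_____________
_____________
_____________
_____________
_____________
_____________
_____________
____#######__
__________#__
__________#__
__________#__
_______####__
_____________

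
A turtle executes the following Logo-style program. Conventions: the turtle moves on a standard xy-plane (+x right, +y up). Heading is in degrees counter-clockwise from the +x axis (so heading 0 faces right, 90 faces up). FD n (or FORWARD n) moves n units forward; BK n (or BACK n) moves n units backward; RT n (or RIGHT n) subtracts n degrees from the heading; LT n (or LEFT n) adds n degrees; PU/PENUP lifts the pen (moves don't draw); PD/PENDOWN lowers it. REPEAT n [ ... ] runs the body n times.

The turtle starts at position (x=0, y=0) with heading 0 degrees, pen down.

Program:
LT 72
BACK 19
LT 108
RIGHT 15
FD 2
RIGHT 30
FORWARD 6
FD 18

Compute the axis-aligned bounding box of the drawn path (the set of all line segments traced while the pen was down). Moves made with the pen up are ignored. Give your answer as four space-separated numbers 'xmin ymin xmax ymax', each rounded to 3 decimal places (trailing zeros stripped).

Executing turtle program step by step:
Start: pos=(0,0), heading=0, pen down
LT 72: heading 0 -> 72
BK 19: (0,0) -> (-5.871,-18.07) [heading=72, draw]
LT 108: heading 72 -> 180
RT 15: heading 180 -> 165
FD 2: (-5.871,-18.07) -> (-7.803,-17.552) [heading=165, draw]
RT 30: heading 165 -> 135
FD 6: (-7.803,-17.552) -> (-12.046,-13.31) [heading=135, draw]
FD 18: (-12.046,-13.31) -> (-24.774,-0.582) [heading=135, draw]
Final: pos=(-24.774,-0.582), heading=135, 4 segment(s) drawn

Segment endpoints: x in {-24.774, -12.046, -7.803, -5.871, 0}, y in {-18.07, -17.552, -13.31, -0.582, 0}
xmin=-24.774, ymin=-18.07, xmax=0, ymax=0

Answer: -24.774 -18.07 0 0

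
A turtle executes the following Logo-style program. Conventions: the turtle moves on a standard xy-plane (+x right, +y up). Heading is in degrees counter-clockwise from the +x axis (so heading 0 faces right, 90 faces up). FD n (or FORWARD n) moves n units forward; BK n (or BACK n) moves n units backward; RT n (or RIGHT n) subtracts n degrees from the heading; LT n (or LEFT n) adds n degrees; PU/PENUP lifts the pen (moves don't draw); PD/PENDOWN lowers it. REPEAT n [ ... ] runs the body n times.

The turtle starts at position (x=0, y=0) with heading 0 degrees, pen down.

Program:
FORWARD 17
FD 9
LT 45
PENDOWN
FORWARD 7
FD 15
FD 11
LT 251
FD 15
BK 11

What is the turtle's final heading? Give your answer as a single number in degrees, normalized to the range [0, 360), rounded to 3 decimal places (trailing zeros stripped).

Answer: 296

Derivation:
Executing turtle program step by step:
Start: pos=(0,0), heading=0, pen down
FD 17: (0,0) -> (17,0) [heading=0, draw]
FD 9: (17,0) -> (26,0) [heading=0, draw]
LT 45: heading 0 -> 45
PD: pen down
FD 7: (26,0) -> (30.95,4.95) [heading=45, draw]
FD 15: (30.95,4.95) -> (41.556,15.556) [heading=45, draw]
FD 11: (41.556,15.556) -> (49.335,23.335) [heading=45, draw]
LT 251: heading 45 -> 296
FD 15: (49.335,23.335) -> (55.91,9.853) [heading=296, draw]
BK 11: (55.91,9.853) -> (51.088,19.739) [heading=296, draw]
Final: pos=(51.088,19.739), heading=296, 7 segment(s) drawn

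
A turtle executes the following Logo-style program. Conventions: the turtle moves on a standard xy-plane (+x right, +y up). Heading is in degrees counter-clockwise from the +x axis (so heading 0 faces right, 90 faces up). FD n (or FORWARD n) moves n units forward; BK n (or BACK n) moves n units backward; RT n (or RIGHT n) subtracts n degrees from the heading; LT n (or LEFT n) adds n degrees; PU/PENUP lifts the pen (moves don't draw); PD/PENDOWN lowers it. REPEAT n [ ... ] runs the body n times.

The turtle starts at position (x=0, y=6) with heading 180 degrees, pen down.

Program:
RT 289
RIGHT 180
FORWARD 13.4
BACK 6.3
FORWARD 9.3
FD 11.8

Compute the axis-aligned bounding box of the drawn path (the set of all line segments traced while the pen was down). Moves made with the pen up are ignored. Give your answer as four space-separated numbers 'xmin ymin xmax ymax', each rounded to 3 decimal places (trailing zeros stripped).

Answer: 0 6 9.181 32.664

Derivation:
Executing turtle program step by step:
Start: pos=(0,6), heading=180, pen down
RT 289: heading 180 -> 251
RT 180: heading 251 -> 71
FD 13.4: (0,6) -> (4.363,18.67) [heading=71, draw]
BK 6.3: (4.363,18.67) -> (2.312,12.713) [heading=71, draw]
FD 9.3: (2.312,12.713) -> (5.339,21.507) [heading=71, draw]
FD 11.8: (5.339,21.507) -> (9.181,32.664) [heading=71, draw]
Final: pos=(9.181,32.664), heading=71, 4 segment(s) drawn

Segment endpoints: x in {0, 2.312, 4.363, 5.339, 9.181}, y in {6, 12.713, 18.67, 21.507, 32.664}
xmin=0, ymin=6, xmax=9.181, ymax=32.664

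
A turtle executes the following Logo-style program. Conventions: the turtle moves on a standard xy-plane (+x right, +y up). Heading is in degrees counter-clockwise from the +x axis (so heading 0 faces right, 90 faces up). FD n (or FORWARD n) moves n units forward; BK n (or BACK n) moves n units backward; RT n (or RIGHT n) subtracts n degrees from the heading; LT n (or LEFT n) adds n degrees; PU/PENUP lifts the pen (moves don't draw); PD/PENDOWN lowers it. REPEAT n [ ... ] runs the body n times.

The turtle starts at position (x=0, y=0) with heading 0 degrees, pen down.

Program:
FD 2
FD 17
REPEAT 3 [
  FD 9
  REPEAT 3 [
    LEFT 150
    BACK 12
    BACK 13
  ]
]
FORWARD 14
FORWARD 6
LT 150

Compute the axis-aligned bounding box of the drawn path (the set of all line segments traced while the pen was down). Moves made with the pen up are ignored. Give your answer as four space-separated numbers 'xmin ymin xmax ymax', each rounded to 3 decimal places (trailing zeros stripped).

Answer: 0 -15.849 53 18.151

Derivation:
Executing turtle program step by step:
Start: pos=(0,0), heading=0, pen down
FD 2: (0,0) -> (2,0) [heading=0, draw]
FD 17: (2,0) -> (19,0) [heading=0, draw]
REPEAT 3 [
  -- iteration 1/3 --
  FD 9: (19,0) -> (28,0) [heading=0, draw]
  REPEAT 3 [
    -- iteration 1/3 --
    LT 150: heading 0 -> 150
    BK 12: (28,0) -> (38.392,-6) [heading=150, draw]
    BK 13: (38.392,-6) -> (49.651,-12.5) [heading=150, draw]
    -- iteration 2/3 --
    LT 150: heading 150 -> 300
    BK 12: (49.651,-12.5) -> (43.651,-2.108) [heading=300, draw]
    BK 13: (43.651,-2.108) -> (37.151,9.151) [heading=300, draw]
    -- iteration 3/3 --
    LT 150: heading 300 -> 90
    BK 12: (37.151,9.151) -> (37.151,-2.849) [heading=90, draw]
    BK 13: (37.151,-2.849) -> (37.151,-15.849) [heading=90, draw]
  ]
  -- iteration 2/3 --
  FD 9: (37.151,-15.849) -> (37.151,-6.849) [heading=90, draw]
  REPEAT 3 [
    -- iteration 1/3 --
    LT 150: heading 90 -> 240
    BK 12: (37.151,-6.849) -> (43.151,3.543) [heading=240, draw]
    BK 13: (43.151,3.543) -> (49.651,14.801) [heading=240, draw]
    -- iteration 2/3 --
    LT 150: heading 240 -> 30
    BK 12: (49.651,14.801) -> (39.258,8.801) [heading=30, draw]
    BK 13: (39.258,8.801) -> (28,2.301) [heading=30, draw]
    -- iteration 3/3 --
    LT 150: heading 30 -> 180
    BK 12: (28,2.301) -> (40,2.301) [heading=180, draw]
    BK 13: (40,2.301) -> (53,2.301) [heading=180, draw]
  ]
  -- iteration 3/3 --
  FD 9: (53,2.301) -> (44,2.301) [heading=180, draw]
  REPEAT 3 [
    -- iteration 1/3 --
    LT 150: heading 180 -> 330
    BK 12: (44,2.301) -> (33.608,8.301) [heading=330, draw]
    BK 13: (33.608,8.301) -> (22.349,14.801) [heading=330, draw]
    -- iteration 2/3 --
    LT 150: heading 330 -> 120
    BK 12: (22.349,14.801) -> (28.349,4.409) [heading=120, draw]
    BK 13: (28.349,4.409) -> (34.849,-6.849) [heading=120, draw]
    -- iteration 3/3 --
    LT 150: heading 120 -> 270
    BK 12: (34.849,-6.849) -> (34.849,5.151) [heading=270, draw]
    BK 13: (34.849,5.151) -> (34.849,18.151) [heading=270, draw]
  ]
]
FD 14: (34.849,18.151) -> (34.849,4.151) [heading=270, draw]
FD 6: (34.849,4.151) -> (34.849,-1.849) [heading=270, draw]
LT 150: heading 270 -> 60
Final: pos=(34.849,-1.849), heading=60, 25 segment(s) drawn

Segment endpoints: x in {0, 2, 19, 22.349, 28, 28, 28.349, 33.608, 34.849, 34.849, 34.849, 37.151, 37.151, 37.151, 38.392, 39.258, 40, 43.151, 43.651, 44, 49.651, 49.651, 53}, y in {-15.849, -12.5, -6.849, -6.849, -6, -2.849, -2.108, -1.849, 0, 2.301, 2.301, 2.301, 2.301, 3.543, 4.151, 4.409, 5.151, 8.301, 8.801, 9.151, 14.801, 14.801, 18.151}
xmin=0, ymin=-15.849, xmax=53, ymax=18.151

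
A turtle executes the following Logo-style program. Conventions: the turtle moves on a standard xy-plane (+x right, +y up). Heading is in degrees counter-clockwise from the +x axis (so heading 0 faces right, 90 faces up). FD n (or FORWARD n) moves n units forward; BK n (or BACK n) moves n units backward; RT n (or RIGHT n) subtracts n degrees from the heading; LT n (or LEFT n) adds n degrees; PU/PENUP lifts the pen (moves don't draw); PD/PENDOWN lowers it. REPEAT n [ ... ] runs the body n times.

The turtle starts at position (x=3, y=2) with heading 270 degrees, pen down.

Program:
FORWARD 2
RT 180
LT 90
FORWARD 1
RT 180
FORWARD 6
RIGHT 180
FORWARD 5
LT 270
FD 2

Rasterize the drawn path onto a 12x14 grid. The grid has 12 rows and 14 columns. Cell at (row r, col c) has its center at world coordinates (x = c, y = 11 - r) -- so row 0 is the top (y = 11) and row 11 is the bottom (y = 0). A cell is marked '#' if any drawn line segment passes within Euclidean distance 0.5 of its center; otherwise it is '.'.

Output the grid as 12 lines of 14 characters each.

Segment 0: (3,2) -> (3,0)
Segment 1: (3,0) -> (2,0)
Segment 2: (2,0) -> (8,0)
Segment 3: (8,0) -> (3,-0)
Segment 4: (3,-0) -> (3,2)

Answer: ..............
..............
..............
..............
..............
..............
..............
..............
..............
...#..........
...#..........
..#######.....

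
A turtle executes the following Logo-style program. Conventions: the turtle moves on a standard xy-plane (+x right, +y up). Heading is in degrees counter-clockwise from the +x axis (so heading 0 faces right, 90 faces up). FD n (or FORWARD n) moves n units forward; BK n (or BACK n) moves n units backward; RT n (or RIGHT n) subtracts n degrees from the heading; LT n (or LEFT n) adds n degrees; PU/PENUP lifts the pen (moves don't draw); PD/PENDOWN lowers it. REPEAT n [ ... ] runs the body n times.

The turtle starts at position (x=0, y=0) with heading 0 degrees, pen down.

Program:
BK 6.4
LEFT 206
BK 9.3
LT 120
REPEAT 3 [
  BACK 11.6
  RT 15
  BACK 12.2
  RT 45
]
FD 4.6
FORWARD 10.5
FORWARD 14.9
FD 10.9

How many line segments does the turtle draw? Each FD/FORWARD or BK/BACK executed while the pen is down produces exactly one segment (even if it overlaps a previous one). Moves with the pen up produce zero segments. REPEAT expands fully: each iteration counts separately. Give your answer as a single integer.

Executing turtle program step by step:
Start: pos=(0,0), heading=0, pen down
BK 6.4: (0,0) -> (-6.4,0) [heading=0, draw]
LT 206: heading 0 -> 206
BK 9.3: (-6.4,0) -> (1.959,4.077) [heading=206, draw]
LT 120: heading 206 -> 326
REPEAT 3 [
  -- iteration 1/3 --
  BK 11.6: (1.959,4.077) -> (-7.658,10.563) [heading=326, draw]
  RT 15: heading 326 -> 311
  BK 12.2: (-7.658,10.563) -> (-15.662,19.771) [heading=311, draw]
  RT 45: heading 311 -> 266
  -- iteration 2/3 --
  BK 11.6: (-15.662,19.771) -> (-14.853,31.343) [heading=266, draw]
  RT 15: heading 266 -> 251
  BK 12.2: (-14.853,31.343) -> (-10.881,42.878) [heading=251, draw]
  RT 45: heading 251 -> 206
  -- iteration 3/3 --
  BK 11.6: (-10.881,42.878) -> (-0.455,47.963) [heading=206, draw]
  RT 15: heading 206 -> 191
  BK 12.2: (-0.455,47.963) -> (11.521,50.291) [heading=191, draw]
  RT 45: heading 191 -> 146
]
FD 4.6: (11.521,50.291) -> (7.707,52.863) [heading=146, draw]
FD 10.5: (7.707,52.863) -> (-0.997,58.735) [heading=146, draw]
FD 14.9: (-0.997,58.735) -> (-13.35,67.067) [heading=146, draw]
FD 10.9: (-13.35,67.067) -> (-22.387,73.162) [heading=146, draw]
Final: pos=(-22.387,73.162), heading=146, 12 segment(s) drawn
Segments drawn: 12

Answer: 12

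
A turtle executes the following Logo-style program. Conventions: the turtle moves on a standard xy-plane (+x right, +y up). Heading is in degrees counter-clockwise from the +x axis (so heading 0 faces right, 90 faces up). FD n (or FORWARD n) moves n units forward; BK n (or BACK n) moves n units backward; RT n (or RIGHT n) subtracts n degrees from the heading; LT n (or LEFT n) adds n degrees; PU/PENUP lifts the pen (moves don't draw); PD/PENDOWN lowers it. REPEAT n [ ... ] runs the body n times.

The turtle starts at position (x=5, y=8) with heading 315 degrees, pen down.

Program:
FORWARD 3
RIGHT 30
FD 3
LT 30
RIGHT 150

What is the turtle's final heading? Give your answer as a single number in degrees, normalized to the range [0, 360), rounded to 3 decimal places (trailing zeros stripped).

Executing turtle program step by step:
Start: pos=(5,8), heading=315, pen down
FD 3: (5,8) -> (7.121,5.879) [heading=315, draw]
RT 30: heading 315 -> 285
FD 3: (7.121,5.879) -> (7.898,2.981) [heading=285, draw]
LT 30: heading 285 -> 315
RT 150: heading 315 -> 165
Final: pos=(7.898,2.981), heading=165, 2 segment(s) drawn

Answer: 165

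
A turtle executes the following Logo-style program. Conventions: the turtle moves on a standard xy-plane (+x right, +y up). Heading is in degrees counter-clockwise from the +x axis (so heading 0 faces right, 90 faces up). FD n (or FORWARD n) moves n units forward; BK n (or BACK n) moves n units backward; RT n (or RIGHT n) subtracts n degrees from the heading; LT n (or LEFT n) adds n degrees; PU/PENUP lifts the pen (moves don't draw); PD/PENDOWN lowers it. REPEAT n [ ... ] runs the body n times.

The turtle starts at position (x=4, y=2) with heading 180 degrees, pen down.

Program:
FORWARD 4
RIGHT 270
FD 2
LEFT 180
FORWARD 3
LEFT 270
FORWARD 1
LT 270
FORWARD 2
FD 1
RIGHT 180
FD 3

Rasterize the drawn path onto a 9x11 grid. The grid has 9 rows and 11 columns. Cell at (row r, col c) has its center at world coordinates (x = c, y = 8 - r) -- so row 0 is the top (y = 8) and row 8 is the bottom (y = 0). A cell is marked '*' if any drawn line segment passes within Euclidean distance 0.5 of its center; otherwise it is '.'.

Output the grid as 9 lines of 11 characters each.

Answer: ...........
...........
...........
...........
...........
**.........
*****......
**.........
**.........

Derivation:
Segment 0: (4,2) -> (0,2)
Segment 1: (0,2) -> (0,0)
Segment 2: (0,0) -> (0,3)
Segment 3: (0,3) -> (1,3)
Segment 4: (1,3) -> (1,1)
Segment 5: (1,1) -> (1,0)
Segment 6: (1,0) -> (1,3)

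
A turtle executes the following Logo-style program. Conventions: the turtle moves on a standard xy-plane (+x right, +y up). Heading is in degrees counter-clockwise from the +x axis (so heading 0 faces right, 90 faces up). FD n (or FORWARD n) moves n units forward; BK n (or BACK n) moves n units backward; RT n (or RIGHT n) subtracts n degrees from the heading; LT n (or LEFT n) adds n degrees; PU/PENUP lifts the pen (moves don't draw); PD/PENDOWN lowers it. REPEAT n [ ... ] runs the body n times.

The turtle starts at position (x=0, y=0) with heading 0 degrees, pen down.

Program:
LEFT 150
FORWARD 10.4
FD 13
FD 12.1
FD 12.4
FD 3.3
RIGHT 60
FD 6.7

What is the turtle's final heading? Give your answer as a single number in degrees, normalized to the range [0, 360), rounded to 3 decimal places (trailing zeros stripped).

Answer: 90

Derivation:
Executing turtle program step by step:
Start: pos=(0,0), heading=0, pen down
LT 150: heading 0 -> 150
FD 10.4: (0,0) -> (-9.007,5.2) [heading=150, draw]
FD 13: (-9.007,5.2) -> (-20.265,11.7) [heading=150, draw]
FD 12.1: (-20.265,11.7) -> (-30.744,17.75) [heading=150, draw]
FD 12.4: (-30.744,17.75) -> (-41.483,23.95) [heading=150, draw]
FD 3.3: (-41.483,23.95) -> (-44.341,25.6) [heading=150, draw]
RT 60: heading 150 -> 90
FD 6.7: (-44.341,25.6) -> (-44.341,32.3) [heading=90, draw]
Final: pos=(-44.341,32.3), heading=90, 6 segment(s) drawn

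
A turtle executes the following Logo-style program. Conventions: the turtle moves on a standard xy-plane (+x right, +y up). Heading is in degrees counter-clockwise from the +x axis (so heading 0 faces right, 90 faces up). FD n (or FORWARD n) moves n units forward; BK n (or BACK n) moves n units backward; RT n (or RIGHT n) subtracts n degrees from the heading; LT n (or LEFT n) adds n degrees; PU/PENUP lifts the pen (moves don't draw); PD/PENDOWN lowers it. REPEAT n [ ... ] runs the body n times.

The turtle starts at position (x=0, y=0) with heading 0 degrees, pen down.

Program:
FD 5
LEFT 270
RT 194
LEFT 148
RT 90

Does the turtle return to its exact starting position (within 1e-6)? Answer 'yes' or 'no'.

Executing turtle program step by step:
Start: pos=(0,0), heading=0, pen down
FD 5: (0,0) -> (5,0) [heading=0, draw]
LT 270: heading 0 -> 270
RT 194: heading 270 -> 76
LT 148: heading 76 -> 224
RT 90: heading 224 -> 134
Final: pos=(5,0), heading=134, 1 segment(s) drawn

Start position: (0, 0)
Final position: (5, 0)
Distance = 5; >= 1e-6 -> NOT closed

Answer: no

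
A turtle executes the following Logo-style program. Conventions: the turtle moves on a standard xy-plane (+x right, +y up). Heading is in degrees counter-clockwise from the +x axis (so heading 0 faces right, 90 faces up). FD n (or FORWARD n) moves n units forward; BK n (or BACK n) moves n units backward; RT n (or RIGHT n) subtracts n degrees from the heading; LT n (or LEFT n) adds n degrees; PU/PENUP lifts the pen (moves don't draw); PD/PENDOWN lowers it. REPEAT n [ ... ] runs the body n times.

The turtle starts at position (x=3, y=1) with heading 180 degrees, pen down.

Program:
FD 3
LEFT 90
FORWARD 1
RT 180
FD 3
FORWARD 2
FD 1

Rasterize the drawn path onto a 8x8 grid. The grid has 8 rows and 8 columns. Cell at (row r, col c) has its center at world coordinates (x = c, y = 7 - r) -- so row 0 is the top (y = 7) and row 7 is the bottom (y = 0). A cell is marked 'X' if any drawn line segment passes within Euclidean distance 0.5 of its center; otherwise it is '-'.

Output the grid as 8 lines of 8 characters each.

Answer: --------
X-------
X-------
X-------
X-------
X-------
XXXX----
X-------

Derivation:
Segment 0: (3,1) -> (0,1)
Segment 1: (0,1) -> (-0,0)
Segment 2: (-0,0) -> (0,3)
Segment 3: (0,3) -> (0,5)
Segment 4: (0,5) -> (0,6)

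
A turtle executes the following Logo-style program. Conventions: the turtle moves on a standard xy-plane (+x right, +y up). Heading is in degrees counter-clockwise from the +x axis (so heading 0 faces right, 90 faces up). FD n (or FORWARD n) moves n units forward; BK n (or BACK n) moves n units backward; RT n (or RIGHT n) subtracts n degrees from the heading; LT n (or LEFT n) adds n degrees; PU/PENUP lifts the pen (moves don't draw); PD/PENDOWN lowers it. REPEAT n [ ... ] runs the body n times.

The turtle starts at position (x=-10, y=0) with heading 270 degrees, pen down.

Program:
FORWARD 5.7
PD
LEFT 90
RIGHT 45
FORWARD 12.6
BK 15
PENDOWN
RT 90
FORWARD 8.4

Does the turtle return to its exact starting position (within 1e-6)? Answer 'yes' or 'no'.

Executing turtle program step by step:
Start: pos=(-10,0), heading=270, pen down
FD 5.7: (-10,0) -> (-10,-5.7) [heading=270, draw]
PD: pen down
LT 90: heading 270 -> 0
RT 45: heading 0 -> 315
FD 12.6: (-10,-5.7) -> (-1.09,-14.61) [heading=315, draw]
BK 15: (-1.09,-14.61) -> (-11.697,-4.003) [heading=315, draw]
PD: pen down
RT 90: heading 315 -> 225
FD 8.4: (-11.697,-4.003) -> (-17.637,-9.943) [heading=225, draw]
Final: pos=(-17.637,-9.943), heading=225, 4 segment(s) drawn

Start position: (-10, 0)
Final position: (-17.637, -9.943)
Distance = 12.537; >= 1e-6 -> NOT closed

Answer: no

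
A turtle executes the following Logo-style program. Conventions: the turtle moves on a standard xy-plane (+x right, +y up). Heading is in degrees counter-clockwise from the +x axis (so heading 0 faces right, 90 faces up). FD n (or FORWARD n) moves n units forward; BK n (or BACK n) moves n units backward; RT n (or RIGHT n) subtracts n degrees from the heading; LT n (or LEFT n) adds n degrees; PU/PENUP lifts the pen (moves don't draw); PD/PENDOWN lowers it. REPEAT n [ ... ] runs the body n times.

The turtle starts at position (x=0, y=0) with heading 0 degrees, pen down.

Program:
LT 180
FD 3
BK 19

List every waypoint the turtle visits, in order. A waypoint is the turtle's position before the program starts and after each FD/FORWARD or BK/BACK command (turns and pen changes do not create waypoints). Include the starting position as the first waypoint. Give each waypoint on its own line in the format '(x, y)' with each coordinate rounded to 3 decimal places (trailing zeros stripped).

Executing turtle program step by step:
Start: pos=(0,0), heading=0, pen down
LT 180: heading 0 -> 180
FD 3: (0,0) -> (-3,0) [heading=180, draw]
BK 19: (-3,0) -> (16,0) [heading=180, draw]
Final: pos=(16,0), heading=180, 2 segment(s) drawn
Waypoints (3 total):
(0, 0)
(-3, 0)
(16, 0)

Answer: (0, 0)
(-3, 0)
(16, 0)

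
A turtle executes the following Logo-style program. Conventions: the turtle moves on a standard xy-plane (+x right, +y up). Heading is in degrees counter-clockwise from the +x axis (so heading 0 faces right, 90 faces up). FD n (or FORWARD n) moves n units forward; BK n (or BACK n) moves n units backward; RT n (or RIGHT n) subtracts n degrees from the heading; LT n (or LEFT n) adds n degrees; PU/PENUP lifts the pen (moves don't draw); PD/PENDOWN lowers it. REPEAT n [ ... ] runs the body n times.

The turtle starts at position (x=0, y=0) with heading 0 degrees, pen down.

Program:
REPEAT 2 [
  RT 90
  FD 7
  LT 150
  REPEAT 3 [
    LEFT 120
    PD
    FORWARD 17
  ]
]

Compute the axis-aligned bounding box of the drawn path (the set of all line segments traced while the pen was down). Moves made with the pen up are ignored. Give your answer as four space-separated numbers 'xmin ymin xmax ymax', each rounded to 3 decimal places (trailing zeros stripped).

Executing turtle program step by step:
Start: pos=(0,0), heading=0, pen down
REPEAT 2 [
  -- iteration 1/2 --
  RT 90: heading 0 -> 270
  FD 7: (0,0) -> (0,-7) [heading=270, draw]
  LT 150: heading 270 -> 60
  REPEAT 3 [
    -- iteration 1/3 --
    LT 120: heading 60 -> 180
    PD: pen down
    FD 17: (0,-7) -> (-17,-7) [heading=180, draw]
    -- iteration 2/3 --
    LT 120: heading 180 -> 300
    PD: pen down
    FD 17: (-17,-7) -> (-8.5,-21.722) [heading=300, draw]
    -- iteration 3/3 --
    LT 120: heading 300 -> 60
    PD: pen down
    FD 17: (-8.5,-21.722) -> (0,-7) [heading=60, draw]
  ]
  -- iteration 2/2 --
  RT 90: heading 60 -> 330
  FD 7: (0,-7) -> (6.062,-10.5) [heading=330, draw]
  LT 150: heading 330 -> 120
  REPEAT 3 [
    -- iteration 1/3 --
    LT 120: heading 120 -> 240
    PD: pen down
    FD 17: (6.062,-10.5) -> (-2.438,-25.222) [heading=240, draw]
    -- iteration 2/3 --
    LT 120: heading 240 -> 0
    PD: pen down
    FD 17: (-2.438,-25.222) -> (14.562,-25.222) [heading=0, draw]
    -- iteration 3/3 --
    LT 120: heading 0 -> 120
    PD: pen down
    FD 17: (14.562,-25.222) -> (6.062,-10.5) [heading=120, draw]
  ]
]
Final: pos=(6.062,-10.5), heading=120, 8 segment(s) drawn

Segment endpoints: x in {-17, -8.5, -2.438, 0, 0, 0, 6.062, 6.062, 14.562}, y in {-25.222, -25.222, -21.722, -10.5, -10.5, -7, -7, -7, 0}
xmin=-17, ymin=-25.222, xmax=14.562, ymax=0

Answer: -17 -25.222 14.562 0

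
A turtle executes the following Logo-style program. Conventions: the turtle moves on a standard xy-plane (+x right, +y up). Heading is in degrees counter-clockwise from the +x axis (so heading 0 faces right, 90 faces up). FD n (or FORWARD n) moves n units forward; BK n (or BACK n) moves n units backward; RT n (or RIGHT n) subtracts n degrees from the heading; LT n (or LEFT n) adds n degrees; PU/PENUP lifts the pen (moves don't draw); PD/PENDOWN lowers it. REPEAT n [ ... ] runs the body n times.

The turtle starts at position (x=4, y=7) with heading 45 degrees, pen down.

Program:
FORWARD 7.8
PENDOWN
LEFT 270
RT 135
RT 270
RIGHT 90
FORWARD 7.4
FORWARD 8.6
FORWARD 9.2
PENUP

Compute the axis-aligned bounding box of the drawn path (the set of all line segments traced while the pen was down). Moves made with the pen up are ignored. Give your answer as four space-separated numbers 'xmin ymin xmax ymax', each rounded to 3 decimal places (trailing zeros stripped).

Answer: -15.685 7 9.515 12.515

Derivation:
Executing turtle program step by step:
Start: pos=(4,7), heading=45, pen down
FD 7.8: (4,7) -> (9.515,12.515) [heading=45, draw]
PD: pen down
LT 270: heading 45 -> 315
RT 135: heading 315 -> 180
RT 270: heading 180 -> 270
RT 90: heading 270 -> 180
FD 7.4: (9.515,12.515) -> (2.115,12.515) [heading=180, draw]
FD 8.6: (2.115,12.515) -> (-6.485,12.515) [heading=180, draw]
FD 9.2: (-6.485,12.515) -> (-15.685,12.515) [heading=180, draw]
PU: pen up
Final: pos=(-15.685,12.515), heading=180, 4 segment(s) drawn

Segment endpoints: x in {-15.685, -6.485, 2.115, 4, 9.515}, y in {7, 12.515, 12.515, 12.515, 12.515}
xmin=-15.685, ymin=7, xmax=9.515, ymax=12.515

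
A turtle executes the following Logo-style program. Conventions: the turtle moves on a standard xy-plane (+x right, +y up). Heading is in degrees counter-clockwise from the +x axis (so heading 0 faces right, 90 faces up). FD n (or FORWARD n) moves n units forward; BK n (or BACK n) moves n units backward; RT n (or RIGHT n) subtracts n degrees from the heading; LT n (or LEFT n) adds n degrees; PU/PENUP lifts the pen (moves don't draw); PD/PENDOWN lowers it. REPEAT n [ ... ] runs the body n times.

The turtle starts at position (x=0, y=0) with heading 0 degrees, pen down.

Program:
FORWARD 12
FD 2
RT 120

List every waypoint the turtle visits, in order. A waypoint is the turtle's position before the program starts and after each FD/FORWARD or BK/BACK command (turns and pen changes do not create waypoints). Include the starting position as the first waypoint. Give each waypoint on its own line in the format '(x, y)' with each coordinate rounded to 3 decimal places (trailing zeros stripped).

Executing turtle program step by step:
Start: pos=(0,0), heading=0, pen down
FD 12: (0,0) -> (12,0) [heading=0, draw]
FD 2: (12,0) -> (14,0) [heading=0, draw]
RT 120: heading 0 -> 240
Final: pos=(14,0), heading=240, 2 segment(s) drawn
Waypoints (3 total):
(0, 0)
(12, 0)
(14, 0)

Answer: (0, 0)
(12, 0)
(14, 0)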